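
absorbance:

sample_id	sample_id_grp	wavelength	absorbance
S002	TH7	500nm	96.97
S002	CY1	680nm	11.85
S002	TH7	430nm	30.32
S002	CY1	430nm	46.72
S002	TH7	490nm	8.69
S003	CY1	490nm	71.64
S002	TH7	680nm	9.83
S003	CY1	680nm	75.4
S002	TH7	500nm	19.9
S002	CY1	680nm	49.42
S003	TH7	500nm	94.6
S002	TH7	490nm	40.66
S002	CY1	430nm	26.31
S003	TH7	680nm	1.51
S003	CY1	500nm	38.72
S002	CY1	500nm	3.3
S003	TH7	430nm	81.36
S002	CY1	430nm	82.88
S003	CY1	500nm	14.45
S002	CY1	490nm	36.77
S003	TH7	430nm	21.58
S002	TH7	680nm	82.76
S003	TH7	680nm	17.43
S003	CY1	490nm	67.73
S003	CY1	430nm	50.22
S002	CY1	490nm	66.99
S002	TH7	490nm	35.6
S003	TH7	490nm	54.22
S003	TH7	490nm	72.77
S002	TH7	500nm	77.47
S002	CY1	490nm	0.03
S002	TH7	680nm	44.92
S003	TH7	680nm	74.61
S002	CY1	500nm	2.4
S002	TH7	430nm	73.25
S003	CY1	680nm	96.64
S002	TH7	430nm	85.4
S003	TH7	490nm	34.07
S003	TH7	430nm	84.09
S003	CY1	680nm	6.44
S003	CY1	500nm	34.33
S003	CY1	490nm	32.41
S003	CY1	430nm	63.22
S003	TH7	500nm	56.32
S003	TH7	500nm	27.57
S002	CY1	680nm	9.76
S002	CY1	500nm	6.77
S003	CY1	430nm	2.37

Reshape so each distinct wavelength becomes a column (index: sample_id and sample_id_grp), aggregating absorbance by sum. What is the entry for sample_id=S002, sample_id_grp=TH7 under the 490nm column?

Rows with sample_id=S002, sample_id_grp=TH7 and wavelength=490nm: absorbance values are 8.69, 40.66, 35.6.
8.69 + 40.66 + 35.6 = 84.95.

84.95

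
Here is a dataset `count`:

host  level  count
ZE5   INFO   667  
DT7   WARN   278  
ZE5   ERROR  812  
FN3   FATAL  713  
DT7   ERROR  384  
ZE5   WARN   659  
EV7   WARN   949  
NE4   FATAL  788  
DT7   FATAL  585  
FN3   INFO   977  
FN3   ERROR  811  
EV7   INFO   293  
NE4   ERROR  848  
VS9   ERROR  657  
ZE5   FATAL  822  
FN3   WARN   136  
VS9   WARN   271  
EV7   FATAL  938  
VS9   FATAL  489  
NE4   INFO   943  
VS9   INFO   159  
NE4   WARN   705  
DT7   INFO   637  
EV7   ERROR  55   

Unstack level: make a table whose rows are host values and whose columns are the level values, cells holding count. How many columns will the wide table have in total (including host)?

1 column for host plus 4 distinct level values → 5 columns.

5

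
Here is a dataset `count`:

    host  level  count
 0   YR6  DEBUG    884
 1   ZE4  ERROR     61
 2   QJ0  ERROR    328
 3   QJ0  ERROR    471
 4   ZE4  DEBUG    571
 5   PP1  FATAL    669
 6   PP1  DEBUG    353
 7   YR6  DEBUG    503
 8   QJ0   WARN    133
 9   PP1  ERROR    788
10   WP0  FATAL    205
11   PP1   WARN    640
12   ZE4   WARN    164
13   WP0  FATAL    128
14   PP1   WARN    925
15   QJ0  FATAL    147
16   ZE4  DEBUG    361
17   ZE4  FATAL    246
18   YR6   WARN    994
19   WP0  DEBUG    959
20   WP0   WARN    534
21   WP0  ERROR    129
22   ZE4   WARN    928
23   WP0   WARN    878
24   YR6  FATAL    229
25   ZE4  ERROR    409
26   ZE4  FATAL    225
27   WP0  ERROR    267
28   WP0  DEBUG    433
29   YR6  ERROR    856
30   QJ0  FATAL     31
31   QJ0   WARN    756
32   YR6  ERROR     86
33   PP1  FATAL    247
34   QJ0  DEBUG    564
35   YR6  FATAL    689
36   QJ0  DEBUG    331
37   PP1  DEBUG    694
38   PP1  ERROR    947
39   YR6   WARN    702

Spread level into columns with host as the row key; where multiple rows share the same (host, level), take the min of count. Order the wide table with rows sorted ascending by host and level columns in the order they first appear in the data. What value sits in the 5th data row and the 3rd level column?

225

With rows sorted ascending by host, row 5 is host=ZE4. level columns in first-appearance order: DEBUG, ERROR, FATAL, WARN; column 3 is FATAL.
Long rows with host=ZE4, level=FATAL: min(246, 225) = 225.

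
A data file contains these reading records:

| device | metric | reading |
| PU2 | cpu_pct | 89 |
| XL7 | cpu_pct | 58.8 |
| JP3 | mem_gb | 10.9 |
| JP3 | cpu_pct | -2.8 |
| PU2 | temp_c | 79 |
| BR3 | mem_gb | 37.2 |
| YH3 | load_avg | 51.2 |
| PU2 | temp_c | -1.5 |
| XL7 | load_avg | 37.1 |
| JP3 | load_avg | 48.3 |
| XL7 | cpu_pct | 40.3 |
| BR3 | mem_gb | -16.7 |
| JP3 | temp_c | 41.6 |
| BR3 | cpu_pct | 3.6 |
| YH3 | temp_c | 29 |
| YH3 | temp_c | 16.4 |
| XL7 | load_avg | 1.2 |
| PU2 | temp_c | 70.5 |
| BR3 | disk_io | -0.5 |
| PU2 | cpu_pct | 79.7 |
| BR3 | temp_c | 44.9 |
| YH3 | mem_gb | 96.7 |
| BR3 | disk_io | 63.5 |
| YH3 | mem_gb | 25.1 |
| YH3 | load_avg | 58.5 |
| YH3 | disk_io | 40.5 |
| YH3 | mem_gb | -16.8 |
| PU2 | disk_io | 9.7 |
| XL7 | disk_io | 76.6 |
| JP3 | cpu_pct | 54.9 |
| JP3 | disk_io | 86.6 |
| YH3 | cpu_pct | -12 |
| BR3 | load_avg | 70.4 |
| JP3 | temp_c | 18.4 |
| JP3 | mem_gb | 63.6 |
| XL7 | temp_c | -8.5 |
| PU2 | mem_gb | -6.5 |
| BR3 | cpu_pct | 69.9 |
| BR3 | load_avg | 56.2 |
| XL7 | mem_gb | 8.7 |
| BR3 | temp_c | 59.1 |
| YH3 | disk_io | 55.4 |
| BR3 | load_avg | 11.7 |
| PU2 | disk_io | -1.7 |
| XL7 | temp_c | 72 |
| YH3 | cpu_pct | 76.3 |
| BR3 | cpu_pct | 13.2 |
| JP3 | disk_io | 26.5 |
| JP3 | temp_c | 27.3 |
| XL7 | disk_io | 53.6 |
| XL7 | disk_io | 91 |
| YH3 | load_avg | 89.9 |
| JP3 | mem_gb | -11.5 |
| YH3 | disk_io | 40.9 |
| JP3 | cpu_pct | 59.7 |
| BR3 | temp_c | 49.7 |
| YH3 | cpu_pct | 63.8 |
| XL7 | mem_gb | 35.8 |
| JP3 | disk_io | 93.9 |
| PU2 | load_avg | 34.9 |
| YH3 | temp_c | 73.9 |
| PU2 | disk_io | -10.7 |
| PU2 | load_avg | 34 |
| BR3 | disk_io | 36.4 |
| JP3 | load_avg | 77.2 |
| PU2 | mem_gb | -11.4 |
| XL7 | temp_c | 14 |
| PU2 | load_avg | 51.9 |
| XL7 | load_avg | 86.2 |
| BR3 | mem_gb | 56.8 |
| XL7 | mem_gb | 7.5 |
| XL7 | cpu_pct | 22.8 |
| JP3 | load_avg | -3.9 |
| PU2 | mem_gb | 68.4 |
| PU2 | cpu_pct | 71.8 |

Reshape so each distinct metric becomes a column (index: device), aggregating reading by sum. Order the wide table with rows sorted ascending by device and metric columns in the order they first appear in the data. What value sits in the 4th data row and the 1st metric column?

With rows sorted ascending by device, row 4 is device=XL7. metric columns in first-appearance order: cpu_pct, mem_gb, temp_c, load_avg, disk_io; column 1 is cpu_pct.
Long rows with device=XL7, metric=cpu_pct: 58.8 + 40.3 + 22.8 = 121.9.

121.9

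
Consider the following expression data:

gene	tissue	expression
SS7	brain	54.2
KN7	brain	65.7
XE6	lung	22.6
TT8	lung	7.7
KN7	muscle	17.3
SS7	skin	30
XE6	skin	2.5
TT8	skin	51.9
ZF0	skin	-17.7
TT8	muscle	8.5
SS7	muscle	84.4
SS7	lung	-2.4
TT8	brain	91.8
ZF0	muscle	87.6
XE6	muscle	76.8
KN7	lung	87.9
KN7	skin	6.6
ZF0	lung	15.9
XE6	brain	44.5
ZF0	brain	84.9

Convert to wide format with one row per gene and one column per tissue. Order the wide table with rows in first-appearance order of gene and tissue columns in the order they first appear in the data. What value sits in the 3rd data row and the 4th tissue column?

With rows in first-appearance order of gene, row 3 is gene=XE6. tissue columns in first-appearance order: brain, lung, muscle, skin; column 4 is skin.
Long rows with gene=XE6, tissue=skin: expression = 2.5.

2.5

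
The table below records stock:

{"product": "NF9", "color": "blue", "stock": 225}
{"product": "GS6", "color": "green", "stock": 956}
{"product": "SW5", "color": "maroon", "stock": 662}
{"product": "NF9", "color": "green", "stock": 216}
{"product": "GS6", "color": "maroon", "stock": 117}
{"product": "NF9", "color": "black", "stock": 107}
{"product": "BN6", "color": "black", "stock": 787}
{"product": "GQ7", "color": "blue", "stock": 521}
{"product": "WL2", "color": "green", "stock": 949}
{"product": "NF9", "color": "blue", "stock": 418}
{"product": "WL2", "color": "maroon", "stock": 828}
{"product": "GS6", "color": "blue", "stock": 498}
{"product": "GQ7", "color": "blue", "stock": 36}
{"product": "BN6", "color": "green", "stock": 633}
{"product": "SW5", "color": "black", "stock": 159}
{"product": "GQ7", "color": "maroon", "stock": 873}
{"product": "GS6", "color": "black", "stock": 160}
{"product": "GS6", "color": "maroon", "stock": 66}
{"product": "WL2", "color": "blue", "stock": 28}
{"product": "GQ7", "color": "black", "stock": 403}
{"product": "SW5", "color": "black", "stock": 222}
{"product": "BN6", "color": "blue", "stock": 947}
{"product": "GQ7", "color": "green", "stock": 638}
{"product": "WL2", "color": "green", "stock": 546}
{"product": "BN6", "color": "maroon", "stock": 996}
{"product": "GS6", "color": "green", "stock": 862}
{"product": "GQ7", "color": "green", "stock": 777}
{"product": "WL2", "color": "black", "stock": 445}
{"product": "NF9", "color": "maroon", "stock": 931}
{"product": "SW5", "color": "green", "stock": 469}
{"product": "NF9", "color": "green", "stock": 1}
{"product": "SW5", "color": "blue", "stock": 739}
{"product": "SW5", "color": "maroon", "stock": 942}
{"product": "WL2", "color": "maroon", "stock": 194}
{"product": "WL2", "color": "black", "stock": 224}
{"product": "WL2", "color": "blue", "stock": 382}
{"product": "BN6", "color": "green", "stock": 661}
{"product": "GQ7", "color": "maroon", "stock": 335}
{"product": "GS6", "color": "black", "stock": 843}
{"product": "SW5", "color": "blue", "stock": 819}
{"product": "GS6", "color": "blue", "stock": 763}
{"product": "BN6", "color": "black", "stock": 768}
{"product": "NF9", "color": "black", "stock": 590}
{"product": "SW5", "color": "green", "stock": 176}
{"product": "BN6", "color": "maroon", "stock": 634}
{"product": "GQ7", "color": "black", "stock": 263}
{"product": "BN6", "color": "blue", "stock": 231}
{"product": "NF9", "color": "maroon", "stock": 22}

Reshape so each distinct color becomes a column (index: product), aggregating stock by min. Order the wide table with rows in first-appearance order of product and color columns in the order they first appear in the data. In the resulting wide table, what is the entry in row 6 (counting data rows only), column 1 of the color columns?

With rows in first-appearance order of product, row 6 is product=WL2. color columns in first-appearance order: blue, green, maroon, black; column 1 is blue.
Long rows with product=WL2, color=blue: min(28, 382) = 28.

28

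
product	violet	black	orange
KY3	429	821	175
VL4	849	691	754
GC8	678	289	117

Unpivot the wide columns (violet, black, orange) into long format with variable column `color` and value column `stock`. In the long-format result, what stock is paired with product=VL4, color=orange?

Unpivoting turns each (product, wide-column) pair into one long row.
The wide cell at row VL4, column orange holds 754, so the long row (VL4, orange) has stock=754.

754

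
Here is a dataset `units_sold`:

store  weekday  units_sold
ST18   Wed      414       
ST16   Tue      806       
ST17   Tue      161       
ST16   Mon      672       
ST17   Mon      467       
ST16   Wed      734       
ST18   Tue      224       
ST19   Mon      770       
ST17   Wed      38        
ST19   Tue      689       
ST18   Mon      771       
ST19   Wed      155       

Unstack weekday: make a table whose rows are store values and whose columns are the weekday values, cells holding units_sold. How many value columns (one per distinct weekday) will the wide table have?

3

3 distinct weekday values: Wed, Tue, Mon.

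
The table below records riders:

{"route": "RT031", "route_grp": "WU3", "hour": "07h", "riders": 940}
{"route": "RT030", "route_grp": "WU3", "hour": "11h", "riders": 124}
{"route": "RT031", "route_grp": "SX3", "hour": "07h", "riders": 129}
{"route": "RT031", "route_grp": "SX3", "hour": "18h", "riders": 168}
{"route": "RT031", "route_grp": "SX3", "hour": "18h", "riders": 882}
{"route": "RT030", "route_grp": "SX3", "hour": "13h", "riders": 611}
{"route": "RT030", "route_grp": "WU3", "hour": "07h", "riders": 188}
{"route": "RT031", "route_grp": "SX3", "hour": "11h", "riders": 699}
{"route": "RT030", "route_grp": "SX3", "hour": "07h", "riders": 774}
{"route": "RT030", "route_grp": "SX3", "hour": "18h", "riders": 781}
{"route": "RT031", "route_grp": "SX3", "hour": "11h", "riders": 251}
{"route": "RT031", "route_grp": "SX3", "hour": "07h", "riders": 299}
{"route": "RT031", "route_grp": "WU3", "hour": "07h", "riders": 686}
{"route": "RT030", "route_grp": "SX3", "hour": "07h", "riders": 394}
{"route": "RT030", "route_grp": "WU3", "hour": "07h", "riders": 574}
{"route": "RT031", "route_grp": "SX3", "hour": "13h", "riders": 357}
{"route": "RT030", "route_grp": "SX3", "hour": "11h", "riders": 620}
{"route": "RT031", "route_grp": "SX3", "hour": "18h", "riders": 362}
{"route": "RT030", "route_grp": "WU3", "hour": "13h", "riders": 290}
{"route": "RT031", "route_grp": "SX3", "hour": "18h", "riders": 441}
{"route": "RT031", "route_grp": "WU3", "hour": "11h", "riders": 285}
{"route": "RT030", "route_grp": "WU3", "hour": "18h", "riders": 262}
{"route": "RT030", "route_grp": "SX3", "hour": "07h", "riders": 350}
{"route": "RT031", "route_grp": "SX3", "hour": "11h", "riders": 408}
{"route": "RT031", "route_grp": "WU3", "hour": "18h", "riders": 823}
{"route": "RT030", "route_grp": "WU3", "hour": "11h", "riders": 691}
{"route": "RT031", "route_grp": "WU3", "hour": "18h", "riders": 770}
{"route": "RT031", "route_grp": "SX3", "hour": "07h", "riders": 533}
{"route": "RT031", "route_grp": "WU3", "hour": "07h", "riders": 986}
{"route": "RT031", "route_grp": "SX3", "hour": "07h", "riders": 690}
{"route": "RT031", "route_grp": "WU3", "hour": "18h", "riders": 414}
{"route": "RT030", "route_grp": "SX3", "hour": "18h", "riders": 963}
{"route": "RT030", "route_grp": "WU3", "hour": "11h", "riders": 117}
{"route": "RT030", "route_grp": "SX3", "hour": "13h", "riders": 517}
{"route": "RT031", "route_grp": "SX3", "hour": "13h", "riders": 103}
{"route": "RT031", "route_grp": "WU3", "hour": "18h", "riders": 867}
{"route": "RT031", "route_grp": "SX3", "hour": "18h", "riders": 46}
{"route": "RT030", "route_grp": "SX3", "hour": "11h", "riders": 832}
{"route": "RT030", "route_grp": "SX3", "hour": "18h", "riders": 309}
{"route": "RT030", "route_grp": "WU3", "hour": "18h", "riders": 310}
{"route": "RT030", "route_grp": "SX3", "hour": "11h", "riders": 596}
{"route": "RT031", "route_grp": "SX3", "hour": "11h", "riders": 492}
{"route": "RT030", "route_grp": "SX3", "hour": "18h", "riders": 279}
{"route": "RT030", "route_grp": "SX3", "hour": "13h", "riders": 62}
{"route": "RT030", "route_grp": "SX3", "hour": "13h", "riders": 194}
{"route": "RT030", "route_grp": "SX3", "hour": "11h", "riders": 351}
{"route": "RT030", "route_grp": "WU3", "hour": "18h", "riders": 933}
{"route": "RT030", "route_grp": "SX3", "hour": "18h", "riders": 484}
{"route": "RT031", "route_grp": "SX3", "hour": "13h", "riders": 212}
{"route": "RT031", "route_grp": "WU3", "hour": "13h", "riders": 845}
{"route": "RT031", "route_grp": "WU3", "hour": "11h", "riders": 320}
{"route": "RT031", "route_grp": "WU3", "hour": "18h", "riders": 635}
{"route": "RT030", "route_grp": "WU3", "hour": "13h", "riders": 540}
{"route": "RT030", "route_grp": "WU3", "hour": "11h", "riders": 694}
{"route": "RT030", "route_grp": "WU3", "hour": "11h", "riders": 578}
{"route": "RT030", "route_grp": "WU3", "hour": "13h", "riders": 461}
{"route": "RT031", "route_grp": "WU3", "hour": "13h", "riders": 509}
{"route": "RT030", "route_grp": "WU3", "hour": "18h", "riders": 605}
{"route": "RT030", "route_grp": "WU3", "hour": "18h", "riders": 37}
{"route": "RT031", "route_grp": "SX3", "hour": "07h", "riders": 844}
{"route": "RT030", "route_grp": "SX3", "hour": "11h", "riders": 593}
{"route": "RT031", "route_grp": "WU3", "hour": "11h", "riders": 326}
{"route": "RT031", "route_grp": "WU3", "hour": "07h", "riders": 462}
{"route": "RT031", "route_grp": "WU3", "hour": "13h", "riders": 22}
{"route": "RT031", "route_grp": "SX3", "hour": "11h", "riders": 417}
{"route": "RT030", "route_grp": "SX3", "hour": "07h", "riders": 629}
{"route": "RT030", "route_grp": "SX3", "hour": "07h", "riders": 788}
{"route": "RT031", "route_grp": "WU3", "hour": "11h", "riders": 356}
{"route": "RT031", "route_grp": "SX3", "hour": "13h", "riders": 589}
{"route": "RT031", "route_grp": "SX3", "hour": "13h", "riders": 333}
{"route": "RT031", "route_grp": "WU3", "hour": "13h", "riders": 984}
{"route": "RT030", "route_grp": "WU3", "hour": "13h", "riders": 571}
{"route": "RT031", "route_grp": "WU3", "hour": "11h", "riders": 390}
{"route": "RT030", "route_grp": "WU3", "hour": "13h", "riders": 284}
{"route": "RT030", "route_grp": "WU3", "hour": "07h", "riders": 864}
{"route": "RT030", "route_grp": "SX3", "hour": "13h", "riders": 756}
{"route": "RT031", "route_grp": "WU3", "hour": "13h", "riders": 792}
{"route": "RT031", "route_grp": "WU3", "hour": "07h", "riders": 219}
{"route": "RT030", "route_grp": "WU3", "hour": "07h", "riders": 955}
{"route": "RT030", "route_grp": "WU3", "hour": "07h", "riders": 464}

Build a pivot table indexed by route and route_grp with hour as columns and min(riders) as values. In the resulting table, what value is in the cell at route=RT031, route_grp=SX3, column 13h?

Rows with route=RT031, route_grp=SX3 and hour=13h: riders values are 357, 103, 212, 589, 333.
min(357, 103, 212, 589, 333) = 103.

103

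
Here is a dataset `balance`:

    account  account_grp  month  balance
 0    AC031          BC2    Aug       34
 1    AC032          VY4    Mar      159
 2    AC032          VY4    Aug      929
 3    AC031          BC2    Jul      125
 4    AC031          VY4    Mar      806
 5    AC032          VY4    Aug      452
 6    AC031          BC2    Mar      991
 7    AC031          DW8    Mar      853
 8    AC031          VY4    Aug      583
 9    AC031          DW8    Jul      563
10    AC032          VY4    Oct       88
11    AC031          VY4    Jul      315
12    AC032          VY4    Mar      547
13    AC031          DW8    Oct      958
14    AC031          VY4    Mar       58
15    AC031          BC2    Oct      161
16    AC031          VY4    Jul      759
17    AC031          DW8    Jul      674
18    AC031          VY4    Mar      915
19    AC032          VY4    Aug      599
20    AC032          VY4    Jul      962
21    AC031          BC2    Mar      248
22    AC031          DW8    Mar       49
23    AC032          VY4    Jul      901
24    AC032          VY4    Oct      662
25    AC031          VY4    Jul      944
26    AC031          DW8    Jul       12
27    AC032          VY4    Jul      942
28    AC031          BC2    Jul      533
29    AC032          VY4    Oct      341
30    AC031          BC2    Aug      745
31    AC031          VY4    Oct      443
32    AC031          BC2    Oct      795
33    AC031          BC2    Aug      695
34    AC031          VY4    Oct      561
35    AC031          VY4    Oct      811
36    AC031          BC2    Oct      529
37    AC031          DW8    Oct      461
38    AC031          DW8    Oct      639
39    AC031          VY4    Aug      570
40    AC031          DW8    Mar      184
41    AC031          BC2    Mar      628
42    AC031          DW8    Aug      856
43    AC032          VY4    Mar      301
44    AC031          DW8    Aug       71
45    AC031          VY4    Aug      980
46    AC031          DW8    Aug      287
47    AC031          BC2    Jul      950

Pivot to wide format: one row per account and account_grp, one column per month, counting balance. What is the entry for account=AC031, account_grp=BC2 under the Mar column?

3

Rows with account=AC031, account_grp=BC2 and month=Mar: balance values are 991, 248, 628.
3 rows match — count = 3.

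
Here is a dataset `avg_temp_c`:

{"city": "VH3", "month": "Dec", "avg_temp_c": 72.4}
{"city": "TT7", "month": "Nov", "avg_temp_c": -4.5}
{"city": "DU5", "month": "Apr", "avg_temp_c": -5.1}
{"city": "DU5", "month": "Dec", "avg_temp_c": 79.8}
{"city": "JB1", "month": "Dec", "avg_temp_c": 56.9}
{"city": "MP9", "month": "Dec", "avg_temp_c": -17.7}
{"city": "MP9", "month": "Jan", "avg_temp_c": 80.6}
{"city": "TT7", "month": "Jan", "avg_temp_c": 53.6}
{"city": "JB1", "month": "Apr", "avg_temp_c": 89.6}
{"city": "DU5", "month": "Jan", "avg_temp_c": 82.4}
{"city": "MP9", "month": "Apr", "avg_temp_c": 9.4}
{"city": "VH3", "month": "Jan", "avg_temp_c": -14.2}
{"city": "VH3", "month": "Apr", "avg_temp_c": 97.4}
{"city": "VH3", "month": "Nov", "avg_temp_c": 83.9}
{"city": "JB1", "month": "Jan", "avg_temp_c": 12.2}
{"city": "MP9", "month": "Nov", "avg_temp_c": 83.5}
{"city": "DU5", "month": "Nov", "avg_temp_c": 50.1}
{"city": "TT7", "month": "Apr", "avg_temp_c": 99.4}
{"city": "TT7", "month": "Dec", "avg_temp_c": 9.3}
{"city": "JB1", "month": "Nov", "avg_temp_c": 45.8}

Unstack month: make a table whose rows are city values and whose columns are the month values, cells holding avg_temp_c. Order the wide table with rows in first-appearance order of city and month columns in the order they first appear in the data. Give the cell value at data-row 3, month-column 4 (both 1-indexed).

82.4

With rows in first-appearance order of city, row 3 is city=DU5. month columns in first-appearance order: Dec, Nov, Apr, Jan; column 4 is Jan.
Long rows with city=DU5, month=Jan: avg_temp_c = 82.4.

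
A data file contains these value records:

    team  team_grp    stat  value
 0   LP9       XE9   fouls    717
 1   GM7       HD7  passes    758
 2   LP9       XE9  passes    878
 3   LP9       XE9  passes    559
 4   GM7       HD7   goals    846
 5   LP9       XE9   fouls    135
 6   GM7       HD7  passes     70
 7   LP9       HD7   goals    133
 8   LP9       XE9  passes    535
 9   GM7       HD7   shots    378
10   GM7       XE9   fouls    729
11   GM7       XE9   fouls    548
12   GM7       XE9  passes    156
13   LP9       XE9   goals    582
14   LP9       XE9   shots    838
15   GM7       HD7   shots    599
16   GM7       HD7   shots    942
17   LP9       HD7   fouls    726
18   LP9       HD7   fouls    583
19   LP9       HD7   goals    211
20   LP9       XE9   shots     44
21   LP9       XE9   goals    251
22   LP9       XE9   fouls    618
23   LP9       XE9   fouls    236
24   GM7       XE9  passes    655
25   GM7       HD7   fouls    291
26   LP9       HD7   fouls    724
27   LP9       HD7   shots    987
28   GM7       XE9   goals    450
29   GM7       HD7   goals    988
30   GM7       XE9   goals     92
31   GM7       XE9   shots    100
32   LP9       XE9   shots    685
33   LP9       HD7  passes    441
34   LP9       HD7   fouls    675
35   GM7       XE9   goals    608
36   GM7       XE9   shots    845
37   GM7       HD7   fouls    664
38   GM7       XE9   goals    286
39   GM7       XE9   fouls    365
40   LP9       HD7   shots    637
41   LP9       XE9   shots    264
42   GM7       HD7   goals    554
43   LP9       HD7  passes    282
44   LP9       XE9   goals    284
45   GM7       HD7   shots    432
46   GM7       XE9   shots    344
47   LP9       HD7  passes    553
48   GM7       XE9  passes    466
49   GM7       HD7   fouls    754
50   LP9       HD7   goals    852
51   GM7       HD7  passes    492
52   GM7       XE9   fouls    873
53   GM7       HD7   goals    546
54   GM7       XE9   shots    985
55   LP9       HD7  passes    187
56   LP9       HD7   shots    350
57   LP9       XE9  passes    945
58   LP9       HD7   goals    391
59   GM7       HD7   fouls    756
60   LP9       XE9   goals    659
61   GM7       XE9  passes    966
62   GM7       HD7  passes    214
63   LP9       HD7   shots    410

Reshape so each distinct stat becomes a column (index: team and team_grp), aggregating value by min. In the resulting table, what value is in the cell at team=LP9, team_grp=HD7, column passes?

187

Rows with team=LP9, team_grp=HD7 and stat=passes: value values are 441, 282, 553, 187.
min(441, 282, 553, 187) = 187.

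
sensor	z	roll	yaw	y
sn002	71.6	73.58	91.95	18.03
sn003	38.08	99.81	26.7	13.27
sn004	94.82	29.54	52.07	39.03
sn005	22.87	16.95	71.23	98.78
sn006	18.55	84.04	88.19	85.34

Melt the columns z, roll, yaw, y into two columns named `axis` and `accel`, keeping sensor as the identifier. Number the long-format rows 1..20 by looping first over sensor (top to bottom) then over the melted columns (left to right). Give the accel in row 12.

20 rows total (5 × 4). Row 12: index ⌊(12-1)/4⌋ = 2 into sensor → sn004; (12-1) mod 4 = 3 into the melted columns → y.
So row 12 is (sn004, y, 39.03); accel = 39.03.

39.03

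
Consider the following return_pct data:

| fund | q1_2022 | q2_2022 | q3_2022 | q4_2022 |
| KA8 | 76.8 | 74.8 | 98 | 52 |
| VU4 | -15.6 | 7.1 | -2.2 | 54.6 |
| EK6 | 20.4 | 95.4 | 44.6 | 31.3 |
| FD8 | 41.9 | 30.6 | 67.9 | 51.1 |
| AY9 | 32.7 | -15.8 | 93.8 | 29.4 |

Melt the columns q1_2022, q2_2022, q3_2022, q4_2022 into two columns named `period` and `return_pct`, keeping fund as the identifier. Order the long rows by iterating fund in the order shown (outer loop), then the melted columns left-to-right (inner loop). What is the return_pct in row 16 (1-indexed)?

20 rows total (5 × 4). Row 16: index ⌊(16-1)/4⌋ = 3 into fund → FD8; (16-1) mod 4 = 3 into the melted columns → q4_2022.
So row 16 is (FD8, q4_2022, 51.1); return_pct = 51.1.

51.1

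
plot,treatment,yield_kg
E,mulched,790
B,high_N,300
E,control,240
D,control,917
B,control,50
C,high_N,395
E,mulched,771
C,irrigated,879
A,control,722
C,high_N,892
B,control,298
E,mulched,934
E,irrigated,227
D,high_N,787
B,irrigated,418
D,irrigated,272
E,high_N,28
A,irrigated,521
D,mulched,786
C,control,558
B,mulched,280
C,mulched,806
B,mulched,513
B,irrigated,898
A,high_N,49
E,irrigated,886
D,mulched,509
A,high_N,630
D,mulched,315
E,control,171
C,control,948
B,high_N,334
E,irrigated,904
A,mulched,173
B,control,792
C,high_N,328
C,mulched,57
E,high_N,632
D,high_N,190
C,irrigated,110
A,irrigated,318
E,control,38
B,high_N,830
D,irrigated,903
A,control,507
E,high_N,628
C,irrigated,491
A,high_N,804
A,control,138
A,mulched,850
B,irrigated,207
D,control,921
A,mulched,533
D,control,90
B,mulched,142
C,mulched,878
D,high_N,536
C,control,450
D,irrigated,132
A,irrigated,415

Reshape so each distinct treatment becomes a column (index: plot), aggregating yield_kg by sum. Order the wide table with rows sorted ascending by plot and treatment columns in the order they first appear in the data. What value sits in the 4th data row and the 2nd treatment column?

1513

With rows sorted ascending by plot, row 4 is plot=D. treatment columns in first-appearance order: mulched, high_N, control, irrigated; column 2 is high_N.
Long rows with plot=D, treatment=high_N: 787 + 190 + 536 = 1513.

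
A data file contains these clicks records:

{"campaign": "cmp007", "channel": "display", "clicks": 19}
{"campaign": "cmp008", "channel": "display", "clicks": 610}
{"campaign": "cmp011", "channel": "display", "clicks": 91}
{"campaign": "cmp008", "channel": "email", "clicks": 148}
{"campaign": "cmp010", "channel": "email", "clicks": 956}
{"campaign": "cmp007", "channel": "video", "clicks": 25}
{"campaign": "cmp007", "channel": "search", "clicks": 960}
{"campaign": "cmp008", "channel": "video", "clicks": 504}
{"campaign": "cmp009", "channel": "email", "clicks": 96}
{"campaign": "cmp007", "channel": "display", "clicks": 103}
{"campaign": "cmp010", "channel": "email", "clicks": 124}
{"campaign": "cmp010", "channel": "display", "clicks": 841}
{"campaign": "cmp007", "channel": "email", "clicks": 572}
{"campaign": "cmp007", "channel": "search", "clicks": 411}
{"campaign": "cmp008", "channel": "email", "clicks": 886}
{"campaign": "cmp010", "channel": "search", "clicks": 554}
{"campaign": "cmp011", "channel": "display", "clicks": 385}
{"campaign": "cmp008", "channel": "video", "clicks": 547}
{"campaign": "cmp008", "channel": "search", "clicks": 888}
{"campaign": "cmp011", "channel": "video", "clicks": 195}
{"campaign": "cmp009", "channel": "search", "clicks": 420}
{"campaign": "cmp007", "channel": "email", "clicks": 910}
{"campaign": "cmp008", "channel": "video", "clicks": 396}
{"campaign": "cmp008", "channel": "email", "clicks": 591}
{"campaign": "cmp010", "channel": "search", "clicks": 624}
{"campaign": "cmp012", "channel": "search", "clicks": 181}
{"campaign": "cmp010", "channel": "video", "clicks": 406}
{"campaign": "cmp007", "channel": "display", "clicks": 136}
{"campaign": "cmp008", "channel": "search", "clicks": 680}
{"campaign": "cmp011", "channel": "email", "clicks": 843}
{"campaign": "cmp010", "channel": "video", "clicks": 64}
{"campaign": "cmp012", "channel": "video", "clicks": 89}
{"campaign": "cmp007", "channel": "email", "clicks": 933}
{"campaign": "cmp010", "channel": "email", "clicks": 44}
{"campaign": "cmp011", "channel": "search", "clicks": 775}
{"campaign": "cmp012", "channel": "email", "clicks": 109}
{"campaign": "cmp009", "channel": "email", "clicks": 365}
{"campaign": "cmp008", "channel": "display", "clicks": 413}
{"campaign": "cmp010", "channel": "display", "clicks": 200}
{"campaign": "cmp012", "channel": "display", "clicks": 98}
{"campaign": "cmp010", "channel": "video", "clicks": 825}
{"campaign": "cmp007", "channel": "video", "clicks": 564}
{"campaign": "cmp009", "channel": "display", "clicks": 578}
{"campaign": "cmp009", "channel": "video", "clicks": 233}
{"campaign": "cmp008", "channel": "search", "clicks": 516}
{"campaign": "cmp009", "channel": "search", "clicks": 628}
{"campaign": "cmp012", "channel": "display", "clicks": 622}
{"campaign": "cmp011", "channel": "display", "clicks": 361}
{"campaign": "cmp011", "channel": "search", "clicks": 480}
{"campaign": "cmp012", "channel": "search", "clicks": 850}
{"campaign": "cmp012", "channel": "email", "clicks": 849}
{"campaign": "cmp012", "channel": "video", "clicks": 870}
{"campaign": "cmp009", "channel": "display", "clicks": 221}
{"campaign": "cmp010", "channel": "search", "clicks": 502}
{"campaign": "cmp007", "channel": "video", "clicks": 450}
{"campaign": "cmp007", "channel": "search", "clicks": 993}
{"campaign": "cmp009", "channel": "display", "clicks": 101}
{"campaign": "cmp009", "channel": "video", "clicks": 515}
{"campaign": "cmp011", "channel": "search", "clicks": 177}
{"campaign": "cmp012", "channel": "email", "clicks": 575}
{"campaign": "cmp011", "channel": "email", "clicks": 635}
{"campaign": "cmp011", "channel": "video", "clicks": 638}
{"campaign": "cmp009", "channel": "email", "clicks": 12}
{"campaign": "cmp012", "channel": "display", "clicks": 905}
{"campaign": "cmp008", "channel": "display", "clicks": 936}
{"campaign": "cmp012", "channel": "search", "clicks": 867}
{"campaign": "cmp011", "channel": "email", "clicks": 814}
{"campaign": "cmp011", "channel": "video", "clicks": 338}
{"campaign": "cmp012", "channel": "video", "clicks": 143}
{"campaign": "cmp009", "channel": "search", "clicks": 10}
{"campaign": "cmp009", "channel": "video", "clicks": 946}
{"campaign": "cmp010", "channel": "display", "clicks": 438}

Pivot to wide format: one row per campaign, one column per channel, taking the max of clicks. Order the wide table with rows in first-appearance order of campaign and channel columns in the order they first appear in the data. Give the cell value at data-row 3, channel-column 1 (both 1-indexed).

With rows in first-appearance order of campaign, row 3 is campaign=cmp011. channel columns in first-appearance order: display, email, video, search; column 1 is display.
Long rows with campaign=cmp011, channel=display: max(91, 385, 361) = 385.

385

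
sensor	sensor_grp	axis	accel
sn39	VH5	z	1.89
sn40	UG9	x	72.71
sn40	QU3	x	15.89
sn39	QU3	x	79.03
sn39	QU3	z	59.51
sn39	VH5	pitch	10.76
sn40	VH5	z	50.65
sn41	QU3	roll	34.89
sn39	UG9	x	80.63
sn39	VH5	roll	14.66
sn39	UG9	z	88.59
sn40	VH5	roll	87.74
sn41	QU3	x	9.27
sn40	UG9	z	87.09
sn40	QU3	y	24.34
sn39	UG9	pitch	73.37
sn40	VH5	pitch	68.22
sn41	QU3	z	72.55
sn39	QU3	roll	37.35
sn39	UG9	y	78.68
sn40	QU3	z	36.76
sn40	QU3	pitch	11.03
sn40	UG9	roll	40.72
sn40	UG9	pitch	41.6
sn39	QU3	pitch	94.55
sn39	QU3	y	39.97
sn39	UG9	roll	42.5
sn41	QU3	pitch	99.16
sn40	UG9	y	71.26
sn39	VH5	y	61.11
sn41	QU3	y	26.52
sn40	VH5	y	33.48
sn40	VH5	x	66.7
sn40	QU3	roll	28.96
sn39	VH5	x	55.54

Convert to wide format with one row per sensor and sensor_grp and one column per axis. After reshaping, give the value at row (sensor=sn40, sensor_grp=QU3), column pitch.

Wide layout: rows indexed by sensor and sensor_grp, columns are the 5 distinct axis values (z, x, pitch, roll, y).
Cell (sensor=sn40, sensor_grp=QU3, axis=pitch) draws from the long row where sensor=sn40, sensor_grp=QU3 and axis=pitch, which has accel=11.03.

11.03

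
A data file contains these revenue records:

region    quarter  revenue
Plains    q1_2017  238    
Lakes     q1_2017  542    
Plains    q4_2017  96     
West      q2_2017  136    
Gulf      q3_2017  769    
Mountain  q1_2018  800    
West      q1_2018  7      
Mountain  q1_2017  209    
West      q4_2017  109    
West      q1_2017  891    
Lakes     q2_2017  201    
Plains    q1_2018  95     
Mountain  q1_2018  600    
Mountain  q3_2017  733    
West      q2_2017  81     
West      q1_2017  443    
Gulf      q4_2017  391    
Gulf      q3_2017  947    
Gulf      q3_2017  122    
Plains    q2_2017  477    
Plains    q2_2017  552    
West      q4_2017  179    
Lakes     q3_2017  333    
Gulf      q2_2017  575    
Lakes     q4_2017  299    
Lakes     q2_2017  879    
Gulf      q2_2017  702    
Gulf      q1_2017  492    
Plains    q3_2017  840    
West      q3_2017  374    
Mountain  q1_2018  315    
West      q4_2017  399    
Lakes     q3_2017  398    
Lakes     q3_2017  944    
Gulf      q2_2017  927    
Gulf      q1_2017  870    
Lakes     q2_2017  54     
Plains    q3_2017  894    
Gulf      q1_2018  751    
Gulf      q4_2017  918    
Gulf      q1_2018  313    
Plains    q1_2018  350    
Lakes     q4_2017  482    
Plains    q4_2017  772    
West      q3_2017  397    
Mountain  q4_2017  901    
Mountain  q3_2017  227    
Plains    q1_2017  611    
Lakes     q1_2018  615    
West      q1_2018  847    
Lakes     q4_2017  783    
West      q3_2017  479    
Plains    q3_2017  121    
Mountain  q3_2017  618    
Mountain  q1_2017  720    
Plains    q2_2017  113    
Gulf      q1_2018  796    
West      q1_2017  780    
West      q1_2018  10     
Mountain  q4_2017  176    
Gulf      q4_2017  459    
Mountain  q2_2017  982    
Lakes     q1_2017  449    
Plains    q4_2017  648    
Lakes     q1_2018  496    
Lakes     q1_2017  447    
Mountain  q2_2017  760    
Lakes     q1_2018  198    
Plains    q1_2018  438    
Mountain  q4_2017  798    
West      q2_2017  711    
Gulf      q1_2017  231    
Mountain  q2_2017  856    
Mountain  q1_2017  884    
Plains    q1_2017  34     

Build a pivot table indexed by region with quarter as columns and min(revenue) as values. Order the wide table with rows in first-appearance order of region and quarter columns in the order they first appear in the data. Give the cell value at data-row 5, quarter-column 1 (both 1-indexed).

209

With rows in first-appearance order of region, row 5 is region=Mountain. quarter columns in first-appearance order: q1_2017, q4_2017, q2_2017, q3_2017, q1_2018; column 1 is q1_2017.
Long rows with region=Mountain, quarter=q1_2017: min(209, 720, 884) = 209.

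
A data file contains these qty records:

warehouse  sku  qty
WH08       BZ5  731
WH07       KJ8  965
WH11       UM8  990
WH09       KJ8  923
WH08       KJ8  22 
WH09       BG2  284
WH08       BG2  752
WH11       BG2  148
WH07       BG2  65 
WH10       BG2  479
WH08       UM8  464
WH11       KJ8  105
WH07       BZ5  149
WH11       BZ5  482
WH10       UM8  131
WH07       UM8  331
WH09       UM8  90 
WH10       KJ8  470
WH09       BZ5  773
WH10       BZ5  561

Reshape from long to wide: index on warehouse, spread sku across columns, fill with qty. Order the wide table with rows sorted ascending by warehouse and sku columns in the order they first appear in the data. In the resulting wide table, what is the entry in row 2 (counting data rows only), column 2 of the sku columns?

22

With rows sorted ascending by warehouse, row 2 is warehouse=WH08. sku columns in first-appearance order: BZ5, KJ8, UM8, BG2; column 2 is KJ8.
Long rows with warehouse=WH08, sku=KJ8: qty = 22.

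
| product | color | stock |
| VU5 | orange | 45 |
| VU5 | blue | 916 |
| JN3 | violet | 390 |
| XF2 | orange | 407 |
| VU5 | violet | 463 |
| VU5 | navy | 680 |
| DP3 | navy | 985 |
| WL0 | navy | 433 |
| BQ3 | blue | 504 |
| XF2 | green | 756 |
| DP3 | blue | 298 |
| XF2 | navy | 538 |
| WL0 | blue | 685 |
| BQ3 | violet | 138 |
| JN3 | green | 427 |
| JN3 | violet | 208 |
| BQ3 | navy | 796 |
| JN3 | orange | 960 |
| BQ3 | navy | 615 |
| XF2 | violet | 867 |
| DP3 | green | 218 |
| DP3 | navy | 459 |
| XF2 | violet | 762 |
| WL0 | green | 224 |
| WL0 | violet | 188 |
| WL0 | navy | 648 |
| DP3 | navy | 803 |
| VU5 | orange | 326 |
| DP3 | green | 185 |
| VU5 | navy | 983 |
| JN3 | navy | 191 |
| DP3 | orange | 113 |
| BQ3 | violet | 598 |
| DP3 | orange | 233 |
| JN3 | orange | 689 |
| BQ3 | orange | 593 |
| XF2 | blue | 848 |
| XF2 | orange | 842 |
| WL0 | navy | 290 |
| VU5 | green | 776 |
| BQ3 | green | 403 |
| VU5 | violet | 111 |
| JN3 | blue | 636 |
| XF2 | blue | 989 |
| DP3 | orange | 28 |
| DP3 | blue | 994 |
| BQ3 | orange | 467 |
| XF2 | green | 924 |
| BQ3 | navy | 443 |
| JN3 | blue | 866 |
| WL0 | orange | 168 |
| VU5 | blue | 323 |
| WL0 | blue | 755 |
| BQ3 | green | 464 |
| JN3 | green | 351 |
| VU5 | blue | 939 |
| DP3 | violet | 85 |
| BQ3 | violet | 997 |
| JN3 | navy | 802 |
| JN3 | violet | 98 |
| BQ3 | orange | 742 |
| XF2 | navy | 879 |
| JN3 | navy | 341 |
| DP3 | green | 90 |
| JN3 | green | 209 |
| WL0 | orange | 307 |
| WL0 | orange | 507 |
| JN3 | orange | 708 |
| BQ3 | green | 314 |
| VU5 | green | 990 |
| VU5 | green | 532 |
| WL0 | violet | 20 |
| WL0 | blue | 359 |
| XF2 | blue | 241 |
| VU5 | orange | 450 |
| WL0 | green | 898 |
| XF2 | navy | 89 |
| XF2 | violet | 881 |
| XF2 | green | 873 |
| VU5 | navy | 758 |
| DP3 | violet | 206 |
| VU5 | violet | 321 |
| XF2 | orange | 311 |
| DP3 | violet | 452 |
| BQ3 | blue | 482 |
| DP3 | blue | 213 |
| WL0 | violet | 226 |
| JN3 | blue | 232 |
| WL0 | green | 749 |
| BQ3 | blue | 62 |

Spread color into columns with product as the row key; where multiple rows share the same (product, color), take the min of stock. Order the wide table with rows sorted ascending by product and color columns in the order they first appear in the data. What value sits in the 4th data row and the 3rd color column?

111

With rows sorted ascending by product, row 4 is product=VU5. color columns in first-appearance order: orange, blue, violet, navy, green; column 3 is violet.
Long rows with product=VU5, color=violet: min(463, 111, 321) = 111.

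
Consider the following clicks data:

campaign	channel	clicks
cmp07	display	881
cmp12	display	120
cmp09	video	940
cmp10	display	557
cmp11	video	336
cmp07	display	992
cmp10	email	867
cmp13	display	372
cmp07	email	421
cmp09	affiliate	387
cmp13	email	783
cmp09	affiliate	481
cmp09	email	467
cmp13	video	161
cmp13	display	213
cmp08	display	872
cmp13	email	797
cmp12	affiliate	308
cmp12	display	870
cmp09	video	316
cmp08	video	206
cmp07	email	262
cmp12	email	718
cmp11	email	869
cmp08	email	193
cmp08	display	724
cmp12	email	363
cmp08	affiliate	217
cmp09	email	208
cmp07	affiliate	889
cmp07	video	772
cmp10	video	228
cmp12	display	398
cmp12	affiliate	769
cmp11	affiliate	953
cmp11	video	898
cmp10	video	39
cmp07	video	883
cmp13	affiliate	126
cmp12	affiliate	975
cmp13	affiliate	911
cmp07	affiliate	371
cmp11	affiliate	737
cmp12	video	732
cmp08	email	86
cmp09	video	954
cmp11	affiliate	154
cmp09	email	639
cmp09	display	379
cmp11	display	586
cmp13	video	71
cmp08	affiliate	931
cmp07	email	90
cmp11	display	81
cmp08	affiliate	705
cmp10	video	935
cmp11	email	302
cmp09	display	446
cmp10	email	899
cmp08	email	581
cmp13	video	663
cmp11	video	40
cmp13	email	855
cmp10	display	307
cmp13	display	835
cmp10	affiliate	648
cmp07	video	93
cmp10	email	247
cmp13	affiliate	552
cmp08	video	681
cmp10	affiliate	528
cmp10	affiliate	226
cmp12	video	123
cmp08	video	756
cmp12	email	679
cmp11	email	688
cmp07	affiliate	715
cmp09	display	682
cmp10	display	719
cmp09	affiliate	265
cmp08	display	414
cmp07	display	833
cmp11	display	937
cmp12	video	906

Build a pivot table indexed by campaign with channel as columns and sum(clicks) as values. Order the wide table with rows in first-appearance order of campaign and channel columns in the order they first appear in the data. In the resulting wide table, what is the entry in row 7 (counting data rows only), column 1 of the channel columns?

With rows in first-appearance order of campaign, row 7 is campaign=cmp08. channel columns in first-appearance order: display, video, email, affiliate; column 1 is display.
Long rows with campaign=cmp08, channel=display: 872 + 724 + 414 = 2010.

2010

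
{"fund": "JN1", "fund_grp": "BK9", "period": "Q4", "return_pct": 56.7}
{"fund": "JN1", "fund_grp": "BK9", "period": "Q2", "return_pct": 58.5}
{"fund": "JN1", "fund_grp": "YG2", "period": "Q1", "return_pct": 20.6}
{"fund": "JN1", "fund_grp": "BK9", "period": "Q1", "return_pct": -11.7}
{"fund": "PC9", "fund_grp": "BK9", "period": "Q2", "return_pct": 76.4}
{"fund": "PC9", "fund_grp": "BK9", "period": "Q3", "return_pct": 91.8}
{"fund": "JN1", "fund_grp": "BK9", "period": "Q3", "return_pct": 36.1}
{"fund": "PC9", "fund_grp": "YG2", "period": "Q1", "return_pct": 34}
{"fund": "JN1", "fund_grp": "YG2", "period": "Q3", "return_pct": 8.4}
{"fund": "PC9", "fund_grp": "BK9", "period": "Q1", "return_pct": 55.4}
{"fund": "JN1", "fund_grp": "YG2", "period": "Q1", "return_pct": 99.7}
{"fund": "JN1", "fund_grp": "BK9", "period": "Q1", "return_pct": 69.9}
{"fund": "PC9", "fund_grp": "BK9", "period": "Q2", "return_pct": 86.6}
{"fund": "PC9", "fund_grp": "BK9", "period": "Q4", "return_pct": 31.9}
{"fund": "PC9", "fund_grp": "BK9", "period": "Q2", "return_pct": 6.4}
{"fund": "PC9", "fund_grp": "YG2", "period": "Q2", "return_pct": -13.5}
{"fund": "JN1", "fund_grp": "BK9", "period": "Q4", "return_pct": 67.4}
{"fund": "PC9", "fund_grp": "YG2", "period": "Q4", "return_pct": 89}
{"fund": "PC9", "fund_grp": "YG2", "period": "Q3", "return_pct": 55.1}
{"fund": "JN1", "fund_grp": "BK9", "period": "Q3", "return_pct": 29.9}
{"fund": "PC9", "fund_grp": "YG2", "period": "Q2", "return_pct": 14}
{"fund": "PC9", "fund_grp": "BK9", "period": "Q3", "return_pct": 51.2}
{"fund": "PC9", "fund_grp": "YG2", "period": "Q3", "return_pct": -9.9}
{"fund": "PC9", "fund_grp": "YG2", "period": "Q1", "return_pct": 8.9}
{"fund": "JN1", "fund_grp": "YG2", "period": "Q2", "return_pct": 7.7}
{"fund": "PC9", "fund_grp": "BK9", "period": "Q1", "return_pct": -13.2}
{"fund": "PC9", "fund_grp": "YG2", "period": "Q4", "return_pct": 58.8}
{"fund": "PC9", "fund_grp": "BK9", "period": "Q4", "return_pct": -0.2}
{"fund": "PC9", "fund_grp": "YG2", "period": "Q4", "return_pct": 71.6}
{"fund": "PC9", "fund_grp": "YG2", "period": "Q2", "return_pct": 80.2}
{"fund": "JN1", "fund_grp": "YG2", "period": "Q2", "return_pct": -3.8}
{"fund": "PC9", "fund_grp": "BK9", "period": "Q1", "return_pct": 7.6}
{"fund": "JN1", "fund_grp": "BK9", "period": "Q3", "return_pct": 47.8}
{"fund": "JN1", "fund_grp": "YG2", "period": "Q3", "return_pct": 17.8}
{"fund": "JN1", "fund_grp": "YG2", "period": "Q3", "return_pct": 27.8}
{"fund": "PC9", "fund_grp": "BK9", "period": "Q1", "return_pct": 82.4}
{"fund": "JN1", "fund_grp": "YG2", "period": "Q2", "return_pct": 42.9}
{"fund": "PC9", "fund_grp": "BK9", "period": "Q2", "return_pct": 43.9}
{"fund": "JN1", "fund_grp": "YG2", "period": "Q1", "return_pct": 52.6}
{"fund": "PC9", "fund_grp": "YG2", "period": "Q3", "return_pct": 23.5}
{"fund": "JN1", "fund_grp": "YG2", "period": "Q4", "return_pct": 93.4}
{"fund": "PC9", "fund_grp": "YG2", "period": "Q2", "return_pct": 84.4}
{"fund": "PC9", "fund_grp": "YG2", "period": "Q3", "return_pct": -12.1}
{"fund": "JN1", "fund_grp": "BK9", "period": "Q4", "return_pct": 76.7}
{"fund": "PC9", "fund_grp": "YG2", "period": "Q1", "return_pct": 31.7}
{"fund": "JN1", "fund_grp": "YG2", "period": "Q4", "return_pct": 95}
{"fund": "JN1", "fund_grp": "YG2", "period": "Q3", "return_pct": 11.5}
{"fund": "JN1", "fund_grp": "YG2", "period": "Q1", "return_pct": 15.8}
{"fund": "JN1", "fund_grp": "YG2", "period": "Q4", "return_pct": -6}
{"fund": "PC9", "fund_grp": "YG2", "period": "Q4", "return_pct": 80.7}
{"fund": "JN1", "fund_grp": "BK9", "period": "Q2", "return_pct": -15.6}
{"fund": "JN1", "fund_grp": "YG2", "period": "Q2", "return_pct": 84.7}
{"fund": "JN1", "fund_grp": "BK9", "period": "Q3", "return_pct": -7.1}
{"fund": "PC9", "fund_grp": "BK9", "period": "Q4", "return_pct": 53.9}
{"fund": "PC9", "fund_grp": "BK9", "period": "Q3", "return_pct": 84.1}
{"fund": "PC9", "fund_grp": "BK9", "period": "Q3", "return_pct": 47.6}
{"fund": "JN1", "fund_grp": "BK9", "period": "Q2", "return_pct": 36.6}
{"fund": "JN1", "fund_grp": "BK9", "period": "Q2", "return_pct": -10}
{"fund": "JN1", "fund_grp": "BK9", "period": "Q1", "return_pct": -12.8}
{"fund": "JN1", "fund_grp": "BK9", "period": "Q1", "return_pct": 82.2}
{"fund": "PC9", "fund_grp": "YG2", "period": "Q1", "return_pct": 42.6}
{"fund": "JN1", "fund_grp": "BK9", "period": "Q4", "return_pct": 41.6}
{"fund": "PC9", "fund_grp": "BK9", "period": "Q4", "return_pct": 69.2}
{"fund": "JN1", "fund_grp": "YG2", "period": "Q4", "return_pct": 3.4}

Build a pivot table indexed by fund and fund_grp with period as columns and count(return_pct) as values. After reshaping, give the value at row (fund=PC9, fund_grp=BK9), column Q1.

4

Rows with fund=PC9, fund_grp=BK9 and period=Q1: return_pct values are 55.4, -13.2, 7.6, 82.4.
4 rows match — count = 4.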